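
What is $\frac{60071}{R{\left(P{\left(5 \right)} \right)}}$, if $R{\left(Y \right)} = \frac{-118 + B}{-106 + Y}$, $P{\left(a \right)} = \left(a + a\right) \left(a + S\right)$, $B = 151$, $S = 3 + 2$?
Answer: $-10922$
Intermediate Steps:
$S = 5$
$P{\left(a \right)} = 2 a \left(5 + a\right)$ ($P{\left(a \right)} = \left(a + a\right) \left(a + 5\right) = 2 a \left(5 + a\right)$)
$R{\left(Y \right)} = \frac{33}{-106 + Y}$ ($R{\left(Y \right)} = \frac{-118 + 151}{-106 + Y} = \frac{33}{-106 + Y}$)
$\frac{60071}{R{\left(P{\left(5 \right)} \right)}} = \frac{60071}{33 \frac{1}{-106 + 2 \cdot 5 \left(5 + 5\right)}} = \frac{60071}{33 \frac{1}{-106 + 2 \cdot 5 \cdot 10}} = \frac{60071}{33 \frac{1}{-106 + 100}} = \frac{60071}{33 \frac{1}{-6}} = \frac{60071}{33 \left(- \frac{1}{6}\right)} = \frac{60071}{- \frac{11}{2}} = 60071 \left(- \frac{2}{11}\right) = -10922$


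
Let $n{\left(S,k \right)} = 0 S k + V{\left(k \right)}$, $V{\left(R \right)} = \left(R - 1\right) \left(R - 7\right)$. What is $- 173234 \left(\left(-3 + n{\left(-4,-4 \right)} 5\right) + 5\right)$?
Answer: $-47985818$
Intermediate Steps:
$V{\left(R \right)} = \left(-1 + R\right) \left(-7 + R\right)$ ($V{\left(R \right)} = \left(-1 + R\right) \left(R - 7\right) = \left(-1 + R\right) \left(-7 + R\right)$)
$n{\left(S,k \right)} = 7 + k^{2} - 8 k$ ($n{\left(S,k \right)} = 0 S k + \left(7 + k^{2} - 8 k\right) = 0 k + \left(7 + k^{2} - 8 k\right) = 0 + \left(7 + k^{2} - 8 k\right) = 7 + k^{2} - 8 k$)
$- 173234 \left(\left(-3 + n{\left(-4,-4 \right)} 5\right) + 5\right) = - 173234 \left(\left(-3 + \left(7 + \left(-4\right)^{2} - -32\right) 5\right) + 5\right) = - 173234 \left(\left(-3 + \left(7 + 16 + 32\right) 5\right) + 5\right) = - 173234 \left(\left(-3 + 55 \cdot 5\right) + 5\right) = - 173234 \left(\left(-3 + 275\right) + 5\right) = - 173234 \left(272 + 5\right) = \left(-173234\right) 277 = -47985818$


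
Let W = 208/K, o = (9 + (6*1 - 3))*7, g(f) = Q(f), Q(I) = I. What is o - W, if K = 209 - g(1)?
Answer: 83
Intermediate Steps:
g(f) = f
o = 84 (o = (9 + (6 - 3))*7 = (9 + 3)*7 = 12*7 = 84)
K = 208 (K = 209 - 1*1 = 209 - 1 = 208)
W = 1 (W = 208/208 = 208*(1/208) = 1)
o - W = 84 - 1*1 = 84 - 1 = 83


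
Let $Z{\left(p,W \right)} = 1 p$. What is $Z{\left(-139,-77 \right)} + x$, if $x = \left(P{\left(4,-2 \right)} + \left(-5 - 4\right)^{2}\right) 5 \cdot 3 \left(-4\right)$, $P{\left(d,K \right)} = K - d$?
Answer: $-4639$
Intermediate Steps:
$Z{\left(p,W \right)} = p$
$x = -4500$ ($x = \left(\left(-2 - 4\right) + \left(-5 - 4\right)^{2}\right) 5 \cdot 3 \left(-4\right) = \left(\left(-2 - 4\right) + \left(-9\right)^{2}\right) 15 \left(-4\right) = \left(-6 + 81\right) \left(-60\right) = 75 \left(-60\right) = -4500$)
$Z{\left(-139,-77 \right)} + x = -139 - 4500 = -4639$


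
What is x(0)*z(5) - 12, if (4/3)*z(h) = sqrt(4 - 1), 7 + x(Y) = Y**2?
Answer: -12 - 21*sqrt(3)/4 ≈ -21.093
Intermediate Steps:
x(Y) = -7 + Y**2
z(h) = 3*sqrt(3)/4 (z(h) = 3*sqrt(4 - 1)/4 = 3*sqrt(3)/4)
x(0)*z(5) - 12 = (-7 + 0**2)*(3*sqrt(3)/4) - 12 = (-7 + 0)*(3*sqrt(3)/4) - 12 = -21*sqrt(3)/4 - 12 = -12 - 21*sqrt(3)/4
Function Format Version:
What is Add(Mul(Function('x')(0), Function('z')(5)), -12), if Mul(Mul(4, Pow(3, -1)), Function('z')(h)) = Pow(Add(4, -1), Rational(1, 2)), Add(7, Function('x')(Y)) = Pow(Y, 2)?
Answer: Add(-12, Mul(Rational(-21, 4), Pow(3, Rational(1, 2)))) ≈ -21.093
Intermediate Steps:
Function('x')(Y) = Add(-7, Pow(Y, 2))
Function('z')(h) = Mul(Rational(3, 4), Pow(3, Rational(1, 2))) (Function('z')(h) = Mul(Rational(3, 4), Pow(Add(4, -1), Rational(1, 2))) = Mul(Rational(3, 4), Pow(3, Rational(1, 2))))
Add(Mul(Function('x')(0), Function('z')(5)), -12) = Add(Mul(Add(-7, Pow(0, 2)), Mul(Rational(3, 4), Pow(3, Rational(1, 2)))), -12) = Add(Mul(Add(-7, 0), Mul(Rational(3, 4), Pow(3, Rational(1, 2)))), -12) = Add(Mul(-7, Mul(Rational(3, 4), Pow(3, Rational(1, 2)))), -12) = Add(Mul(Rational(-21, 4), Pow(3, Rational(1, 2))), -12) = Add(-12, Mul(Rational(-21, 4), Pow(3, Rational(1, 2))))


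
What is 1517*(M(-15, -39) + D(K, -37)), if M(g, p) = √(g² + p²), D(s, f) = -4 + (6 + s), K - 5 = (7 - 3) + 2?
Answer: 19721 + 4551*√194 ≈ 83109.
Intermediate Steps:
K = 11 (K = 5 + ((7 - 3) + 2) = 5 + (4 + 2) = 5 + 6 = 11)
D(s, f) = 2 + s
1517*(M(-15, -39) + D(K, -37)) = 1517*(√((-15)² + (-39)²) + (2 + 11)) = 1517*(√(225 + 1521) + 13) = 1517*(√1746 + 13) = 1517*(3*√194 + 13) = 1517*(13 + 3*√194) = 19721 + 4551*√194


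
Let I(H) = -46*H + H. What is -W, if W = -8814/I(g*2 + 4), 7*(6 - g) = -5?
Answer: -10283/915 ≈ -11.238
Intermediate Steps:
g = 47/7 (g = 6 - 1/7*(-5) = 6 + 5/7 = 47/7 ≈ 6.7143)
I(H) = -45*H
W = 10283/915 (W = -8814*(-1/(45*((47/7)*2 + 4))) = -8814*(-1/(45*(94/7 + 4))) = -8814/((-45*122/7)) = -8814/(-5490/7) = -8814*(-7/5490) = 10283/915 ≈ 11.238)
-W = -1*10283/915 = -10283/915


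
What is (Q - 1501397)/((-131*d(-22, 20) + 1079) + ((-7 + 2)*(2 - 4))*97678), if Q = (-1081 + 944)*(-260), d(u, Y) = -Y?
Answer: -1465777/980479 ≈ -1.4950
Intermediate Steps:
Q = 35620 (Q = -137*(-260) = 35620)
(Q - 1501397)/((-131*d(-22, 20) + 1079) + ((-7 + 2)*(2 - 4))*97678) = (35620 - 1501397)/((-(-131)*20 + 1079) + ((-7 + 2)*(2 - 4))*97678) = -1465777/((-131*(-20) + 1079) - 5*(-2)*97678) = -1465777/((2620 + 1079) + 10*97678) = -1465777/(3699 + 976780) = -1465777/980479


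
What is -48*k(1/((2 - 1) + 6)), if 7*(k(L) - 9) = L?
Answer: -21216/49 ≈ -432.98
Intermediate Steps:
k(L) = 9 + L/7
-48*k(1/((2 - 1) + 6)) = -48*(9 + 1/(7*((2 - 1) + 6))) = -48*(9 + 1/(7*(1 + 6))) = -48*(9 + (⅐)/7) = -48*(9 + (⅐)*(⅐)) = -48*(9 + 1/49) = -48*442/49 = -21216/49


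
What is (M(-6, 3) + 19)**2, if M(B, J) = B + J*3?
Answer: 484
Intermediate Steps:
M(B, J) = B + 3*J
(M(-6, 3) + 19)**2 = ((-6 + 3*3) + 19)**2 = ((-6 + 9) + 19)**2 = (3 + 19)**2 = 22**2 = 484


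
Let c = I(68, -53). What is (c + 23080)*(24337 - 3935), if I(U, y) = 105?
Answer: 473020370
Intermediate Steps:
c = 105
(c + 23080)*(24337 - 3935) = (105 + 23080)*(24337 - 3935) = 23185*20402 = 473020370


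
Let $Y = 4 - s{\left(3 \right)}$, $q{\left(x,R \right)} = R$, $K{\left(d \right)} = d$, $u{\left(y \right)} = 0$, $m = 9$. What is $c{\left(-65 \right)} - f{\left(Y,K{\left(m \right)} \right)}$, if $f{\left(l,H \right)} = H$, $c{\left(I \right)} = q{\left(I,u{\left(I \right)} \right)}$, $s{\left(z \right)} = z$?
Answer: $-9$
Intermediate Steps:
$c{\left(I \right)} = 0$
$Y = 1$ ($Y = 4 - 3 = 1$)
$c{\left(-65 \right)} - f{\left(Y,K{\left(m \right)} \right)} = 0 - 9 = -9$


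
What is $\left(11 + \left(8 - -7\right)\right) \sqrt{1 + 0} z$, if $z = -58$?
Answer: $-1508$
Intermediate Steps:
$\left(11 + \left(8 - -7\right)\right) \sqrt{1 + 0} z = \left(11 + \left(8 - -7\right)\right) \sqrt{1 + 0} \left(-58\right) = \left(11 + \left(8 + 7\right)\right) \sqrt{1} \left(-58\right) = \left(11 + 15\right) 1 \left(-58\right) = 26 \cdot 1 \left(-58\right) = 26 \left(-58\right) = -1508$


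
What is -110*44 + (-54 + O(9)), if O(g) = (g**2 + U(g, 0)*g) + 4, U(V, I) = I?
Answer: -4809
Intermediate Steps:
O(g) = 4 + g**2 (O(g) = (g**2 + 0*g) + 4 = (g**2 + 0) + 4 = g**2 + 4 = 4 + g**2)
-110*44 + (-54 + O(9)) = -110*44 + (-54 + (4 + 9**2)) = -4840 + (-54 + (4 + 81)) = -4840 + (-54 + 85) = -4840 + 31 = -4809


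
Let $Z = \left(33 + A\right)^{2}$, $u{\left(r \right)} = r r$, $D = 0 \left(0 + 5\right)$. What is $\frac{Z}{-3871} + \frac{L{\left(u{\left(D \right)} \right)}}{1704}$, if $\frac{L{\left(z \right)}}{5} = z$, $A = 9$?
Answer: $- \frac{36}{79} \approx -0.4557$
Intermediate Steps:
$D = 0$ ($D = 0 \cdot 5 = 0$)
$u{\left(r \right)} = r^{2}$
$L{\left(z \right)} = 5 z$
$Z = 1764$ ($Z = \left(33 + 9\right)^{2} = 42^{2} = 1764$)
$\frac{Z}{-3871} + \frac{L{\left(u{\left(D \right)} \right)}}{1704} = \frac{1764}{-3871} + \frac{5 \cdot 0^{2}}{1704} = 1764 \left(- \frac{1}{3871}\right) + 5 \cdot 0 \cdot \frac{1}{1704} = - \frac{36}{79} + 0 \cdot \frac{1}{1704} = - \frac{36}{79} + 0 = - \frac{36}{79}$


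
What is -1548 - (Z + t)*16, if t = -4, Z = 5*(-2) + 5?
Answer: -1404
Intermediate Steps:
Z = -5 (Z = -10 + 5 = -5)
-1548 - (Z + t)*16 = -1548 - (-5 - 4)*16 = -1548 - (-9)*16 = -1548 - 1*(-144) = -1548 + 144 = -1404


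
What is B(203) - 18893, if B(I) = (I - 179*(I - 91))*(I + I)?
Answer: -8075963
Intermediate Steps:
B(I) = 2*I*(16289 - 178*I) (B(I) = (I - 179*(-91 + I))*(2*I) = (I + (16289 - 179*I))*(2*I) = (16289 - 178*I)*(2*I) = 2*I*(16289 - 178*I))
B(203) - 18893 = 2*203*(16289 - 178*203) - 18893 = 2*203*(16289 - 36134) - 18893 = 2*203*(-19845) - 18893 = -8057070 - 18893 = -8075963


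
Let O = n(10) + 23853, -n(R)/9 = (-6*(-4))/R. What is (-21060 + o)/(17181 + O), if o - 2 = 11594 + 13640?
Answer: 3480/34177 ≈ 0.10182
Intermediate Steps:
n(R) = -216/R (n(R) = -9*(-6*(-4))/R = -216/R)
O = 119157/5 (O = -216/10 + 23853 = -216*1/10 + 23853 = -108/5 + 23853 = 119157/5 ≈ 23831.)
o = 25236 (o = 2 + (11594 + 13640) = 2 + 25234 = 25236)
(-21060 + o)/(17181 + O) = (-21060 + 25236)/(17181 + 119157/5) = 4176/(205062/5) = 4176*(5/205062) = 3480/34177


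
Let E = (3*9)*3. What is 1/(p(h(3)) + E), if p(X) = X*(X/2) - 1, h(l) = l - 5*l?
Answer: 1/152 ≈ 0.0065789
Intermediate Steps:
h(l) = -4*l
p(X) = -1 + X²/2 (p(X) = X*(X*(½)) - 1 = X*(X/2) - 1 = X²/2 - 1 = -1 + X²/2)
E = 81 (E = 27*3 = 81)
1/(p(h(3)) + E) = 1/((-1 + (-4*3)²/2) + 81) = 1/((-1 + (½)*(-12)²) + 81) = 1/((-1 + (½)*144) + 81) = 1/((-1 + 72) + 81) = 1/(71 + 81) = 1/152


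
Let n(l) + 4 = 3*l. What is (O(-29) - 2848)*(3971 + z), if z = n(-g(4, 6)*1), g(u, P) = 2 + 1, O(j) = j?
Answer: -11387166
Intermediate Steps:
g(u, P) = 3
n(l) = -4 + 3*l
z = -13 (z = -4 + 3*(-1*3*1) = -4 + 3*(-3*1) = -4 + 3*(-3) = -4 - 9 = -13)
(O(-29) - 2848)*(3971 + z) = (-29 - 2848)*(3971 - 13) = -2877*3958 = -11387166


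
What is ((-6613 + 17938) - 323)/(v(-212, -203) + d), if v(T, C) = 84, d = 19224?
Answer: 5501/9654 ≈ 0.56982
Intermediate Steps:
((-6613 + 17938) - 323)/(v(-212, -203) + d) = ((-6613 + 17938) - 323)/(84 + 19224) = (11325 - 323)/19308 = 11002*(1/19308) = 5501/9654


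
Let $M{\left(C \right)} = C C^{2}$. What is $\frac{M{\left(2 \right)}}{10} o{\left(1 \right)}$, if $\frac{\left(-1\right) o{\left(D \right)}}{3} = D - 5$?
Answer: $\frac{48}{5} \approx 9.6$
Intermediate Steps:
$o{\left(D \right)} = 15 - 3 D$ ($o{\left(D \right)} = - 3 \left(D - 5\right) = - 3 \left(-5 + D\right) = 15 - 3 D$)
$M{\left(C \right)} = C^{3}$
$\frac{M{\left(2 \right)}}{10} o{\left(1 \right)} = \frac{2^{3}}{10} \left(15 - 3\right) = 8 \cdot \frac{1}{10} \left(15 - 3\right) = \frac{4}{5} \cdot 12 = \frac{48}{5}$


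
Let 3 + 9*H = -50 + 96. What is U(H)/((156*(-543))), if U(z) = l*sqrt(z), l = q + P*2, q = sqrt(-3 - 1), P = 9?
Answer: sqrt(43)*(-9 - I)/127062 ≈ -0.00046447 - 5.1608e-5*I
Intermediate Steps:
q = 2*I (q = sqrt(-4) = 2*I ≈ 2.0*I)
H = 43/9 (H = -1/3 + (-50 + 96)/9 = -1/3 + (1/9)*46 = -1/3 + 46/9 = 43/9 ≈ 4.7778)
l = 18 + 2*I (l = 2*I + 9*2 = 2*I + 18 = 18 + 2*I ≈ 18.0 + 2.0*I)
U(z) = sqrt(z)*(18 + 2*I) (U(z) = (18 + 2*I)*sqrt(z) = sqrt(z)*(18 + 2*I))
U(H)/((156*(-543))) = (2*sqrt(43/9)*(9 + I))/((156*(-543))) = (2*(sqrt(43)/3)*(9 + I))/(-84708) = (2*sqrt(43)*(9 + I)/3)*(-1/84708) = -sqrt(43)*(9 + I)/127062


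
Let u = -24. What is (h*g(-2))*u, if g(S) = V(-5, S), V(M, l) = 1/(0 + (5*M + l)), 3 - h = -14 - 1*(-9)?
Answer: 64/9 ≈ 7.1111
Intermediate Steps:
h = 8 (h = 3 - (-14 - 1*(-9)) = 3 - (-14 + 9) = 3 - 1*(-5) = 3 + 5 = 8)
V(M, l) = 1/(l + 5*M) (V(M, l) = 1/(0 + (l + 5*M)) = 1/(l + 5*M))
g(S) = 1/(-25 + S) (g(S) = 1/(S + 5*(-5)) = 1/(S - 25) = 1/(-25 + S))
(h*g(-2))*u = (8/(-25 - 2))*(-24) = (8/(-27))*(-24) = (8*(-1/27))*(-24) = -8/27*(-24) = 64/9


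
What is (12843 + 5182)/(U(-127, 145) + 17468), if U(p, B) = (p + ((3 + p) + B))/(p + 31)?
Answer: 865200/838517 ≈ 1.0318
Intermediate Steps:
U(p, B) = (3 + B + 2*p)/(31 + p) (U(p, B) = (p + (3 + B + p))/(31 + p) = (3 + B + 2*p)/(31 + p))
(12843 + 5182)/(U(-127, 145) + 17468) = (12843 + 5182)/((3 + 145 + 2*(-127))/(31 - 127) + 17468) = 18025/((3 + 145 - 254)/(-96) + 17468) = 18025/(-1/96*(-106) + 17468) = 18025/(53/48 + 17468) = 18025/(838517/48) = 18025*(48/838517) = 865200/838517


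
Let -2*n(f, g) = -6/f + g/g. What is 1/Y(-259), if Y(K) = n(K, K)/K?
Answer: 134162/265 ≈ 506.27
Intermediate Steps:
n(f, g) = -½ + 3/f (n(f, g) = -(-6/f + g/g)/2 = -(-6/f + 1)/2 = -(1 - 6/f)/2 = -½ + 3/f)
Y(K) = (6 - K)/(2*K²) (Y(K) = ((6 - K)/(2*K))/K = (6 - K)/(2*K²))
1/Y(-259) = 1/((½)*(6 - 1*(-259))/(-259)²) = 1/((½)*(1/67081)*(6 + 259)) = 1/((½)*(1/67081)*265) = 1/(265/134162) = 134162/265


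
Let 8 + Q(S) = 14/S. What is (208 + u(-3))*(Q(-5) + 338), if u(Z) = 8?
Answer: 353376/5 ≈ 70675.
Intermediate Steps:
Q(S) = -8 + 14/S
(208 + u(-3))*(Q(-5) + 338) = (208 + 8)*((-8 + 14/(-5)) + 338) = 216*((-8 + 14*(-⅕)) + 338) = 216*((-8 - 14/5) + 338) = 216*(-54/5 + 338) = 216*(1636/5) = 353376/5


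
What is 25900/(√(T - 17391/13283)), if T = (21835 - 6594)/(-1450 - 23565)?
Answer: -12950*I*√52954718211434665/159370517 ≈ -18699.0*I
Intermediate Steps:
T = -15241/25015 (T = 15241/(-25015) = 15241*(-1/25015) = -15241/25015 ≈ -0.60927)
25900/(√(T - 17391/13283)) = 25900/(√(-15241/25015 - 17391/13283)) = 25900/(√(-637482068/332274245)) = 25900/((2*I*√52954718211434665/332274245)) = 25900*(-I*√52954718211434665/318741034) = -12950*I*√52954718211434665/159370517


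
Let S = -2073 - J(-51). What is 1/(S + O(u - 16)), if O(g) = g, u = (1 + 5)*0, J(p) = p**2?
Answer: -1/4690 ≈ -0.00021322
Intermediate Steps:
u = 0 (u = 6*0 = 0)
S = -4674 (S = -2073 - 1*(-51)**2 = -2073 - 1*2601 = -2073 - 2601 = -4674)
1/(S + O(u - 16)) = 1/(-4674 + (0 - 16)) = 1/(-4674 - 16) = 1/(-4690) = -1/4690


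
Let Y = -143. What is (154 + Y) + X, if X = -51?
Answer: -40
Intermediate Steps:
(154 + Y) + X = (154 - 143) - 51 = 11 - 51 = -40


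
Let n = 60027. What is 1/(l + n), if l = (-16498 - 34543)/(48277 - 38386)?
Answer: 9891/593676016 ≈ 1.6661e-5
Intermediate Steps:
l = -51041/9891 ≈ -5.1603
1/(l + n) = 1/(-51041/9891 + 60027) = 1/(593676016/9891) = 9891/593676016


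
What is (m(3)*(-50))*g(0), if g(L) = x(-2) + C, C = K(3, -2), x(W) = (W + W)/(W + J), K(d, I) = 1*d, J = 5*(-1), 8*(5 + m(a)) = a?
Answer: 23125/28 ≈ 825.89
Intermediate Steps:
m(a) = -5 + a/8
J = -5
K(d, I) = d
x(W) = 2*W/(-5 + W) (x(W) = (W + W)/(W - 5) = (2*W)/(-5 + W) = 2*W/(-5 + W))
C = 3
g(L) = 25/7 (g(L) = 2*(-2)/(-5 - 2) + 3 = 2*(-2)/(-7) + 3 = 2*(-2)*(-⅐) + 3 = 4/7 + 3 = 25/7)
(m(3)*(-50))*g(0) = ((-5 + (⅛)*3)*(-50))*(25/7) = ((-5 + 3/8)*(-50))*(25/7) = -37/8*(-50)*(25/7) = (925/4)*(25/7) = 23125/28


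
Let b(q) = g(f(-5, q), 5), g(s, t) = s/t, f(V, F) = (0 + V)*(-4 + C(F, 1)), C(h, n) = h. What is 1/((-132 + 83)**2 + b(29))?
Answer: 1/2376 ≈ 0.00042088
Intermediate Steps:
f(V, F) = V*(-4 + F) (f(V, F) = (0 + V)*(-4 + F) = V*(-4 + F))
b(q) = 4 - q (b(q) = -5*(-4 + q)/5 = (20 - 5*q)*(1/5) = 4 - q)
1/((-132 + 83)**2 + b(29)) = 1/((-132 + 83)**2 + (4 - 1*29)) = 1/((-49)**2 + (4 - 29)) = 1/(2401 - 25) = 1/2376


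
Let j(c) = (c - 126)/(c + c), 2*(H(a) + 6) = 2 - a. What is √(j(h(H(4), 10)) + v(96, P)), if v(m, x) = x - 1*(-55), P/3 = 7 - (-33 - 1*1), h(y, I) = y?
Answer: 5*√30/2 ≈ 13.693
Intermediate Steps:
H(a) = -5 - a/2 (H(a) = -6 + (2 - a)/2 = -6 + (1 - a/2) = -5 - a/2)
j(c) = (-126 + c)/(2*c) (j(c) = (-126 + c)/((2*c)) = (-126 + c)*(1/(2*c)) = (-126 + c)/(2*c))
P = 123 (P = 3*(7 - (-33 - 1*1)) = 3*(7 - (-33 - 1)) = 3*(7 - 1*(-34)) = 3*(7 + 34) = 3*41 = 123)
v(m, x) = 55 + x (v(m, x) = x + 55 = 55 + x)
√(j(h(H(4), 10)) + v(96, P)) = √((-126 + (-5 - ½*4))/(2*(-5 - ½*4)) + (55 + 123)) = √((-126 + (-5 - 2))/(2*(-5 - 2)) + 178) = √((½)*(-126 - 7)/(-7) + 178) = √((½)*(-⅐)*(-133) + 178) = √(19/2 + 178) = √(375/2) = 5*√30/2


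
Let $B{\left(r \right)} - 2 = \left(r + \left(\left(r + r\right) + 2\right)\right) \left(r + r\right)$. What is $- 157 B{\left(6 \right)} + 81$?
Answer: $-37913$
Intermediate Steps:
$B{\left(r \right)} = 2 + 2 r \left(2 + 3 r\right)$ ($B{\left(r \right)} = 2 + \left(r + \left(\left(r + r\right) + 2\right)\right) \left(r + r\right) = 2 + \left(r + \left(2 r + 2\right)\right) 2 r = 2 + \left(r + \left(2 + 2 r\right)\right) 2 r = 2 + \left(2 + 3 r\right) 2 r = 2 + 2 r \left(2 + 3 r\right)$)
$- 157 B{\left(6 \right)} + 81 = - 157 \left(2 + 4 \cdot 6 + 6 \cdot 6^{2}\right) + 81 = - 157 \left(2 + 24 + 6 \cdot 36\right) + 81 = - 157 \left(2 + 24 + 216\right) + 81 = \left(-157\right) 242 + 81 = -37994 + 81 = -37913$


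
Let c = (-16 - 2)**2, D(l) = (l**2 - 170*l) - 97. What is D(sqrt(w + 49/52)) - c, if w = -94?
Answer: -26731/52 - 85*I*sqrt(62907)/13 ≈ -514.06 - 1639.9*I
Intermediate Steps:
D(l) = -97 + l**2 - 170*l
c = 324 (c = (-18)**2 = 324)
D(sqrt(w + 49/52)) - c = (-97 + (sqrt(-94 + 49/52))**2 - 170*sqrt(-94 + 49/52)) - 1*324 = (-97 + (sqrt(-94 + 49*(1/52)))**2 - 170*sqrt(-94 + 49*(1/52))) - 324 = (-97 + (sqrt(-94 + 49/52))**2 - 170*sqrt(-94 + 49/52)) - 324 = (-97 + (sqrt(-4839/52))**2 - 85*I*sqrt(62907)/13) - 324 = (-97 + (I*sqrt(62907)/26)**2 - 85*I*sqrt(62907)/13) - 324 = (-97 - 4839/52 - 85*I*sqrt(62907)/13) - 324 = (-9883/52 - 85*I*sqrt(62907)/13) - 324 = -26731/52 - 85*I*sqrt(62907)/13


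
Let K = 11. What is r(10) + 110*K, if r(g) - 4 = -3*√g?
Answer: 1214 - 3*√10 ≈ 1204.5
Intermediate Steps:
r(g) = 4 - 3*√g
r(10) + 110*K = (4 - 3*√10) + 110*11 = (4 - 3*√10) + 1210 = 1214 - 3*√10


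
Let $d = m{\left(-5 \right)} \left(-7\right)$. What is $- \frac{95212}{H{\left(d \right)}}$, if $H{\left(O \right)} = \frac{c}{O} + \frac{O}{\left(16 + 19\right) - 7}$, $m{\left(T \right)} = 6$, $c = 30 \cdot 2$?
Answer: $\frac{1332968}{41} \approx 32511.0$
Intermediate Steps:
$c = 60$
$d = -42$ ($d = 6 \left(-7\right) = -42$)
$H{\left(O \right)} = \frac{60}{O} + \frac{O}{28}$ ($H{\left(O \right)} = \frac{60}{O} + \frac{O}{\left(16 + 19\right) - 7} = \frac{60}{O} + \frac{O}{35 - 7} = \frac{60}{O} + \frac{O}{28}$)
$- \frac{95212}{H{\left(d \right)}} = - \frac{95212}{\frac{60}{-42} + \frac{1}{28} \left(-42\right)} = - \frac{95212}{60 \left(- \frac{1}{42}\right) - \frac{3}{2}} = - \frac{95212}{- \frac{10}{7} - \frac{3}{2}} = - \frac{95212}{- \frac{41}{14}} = \left(-95212\right) \left(- \frac{14}{41}\right) = \frac{1332968}{41}$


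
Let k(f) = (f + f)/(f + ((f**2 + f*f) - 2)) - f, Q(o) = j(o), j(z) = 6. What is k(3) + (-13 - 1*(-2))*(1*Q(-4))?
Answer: -1305/19 ≈ -68.684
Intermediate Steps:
Q(o) = 6
k(f) = -f + 2*f/(-2 + f + 2*f**2) (k(f) = (2*f)/(f + ((f**2 + f**2) - 2)) - f = (2*f)/(f + (2*f**2 - 2)) - f = (2*f)/(f + (-2 + 2*f**2)) - f = (2*f)/(-2 + f + 2*f**2) - f = 2*f/(-2 + f + 2*f**2) - f = -f + 2*f/(-2 + f + 2*f**2))
k(3) + (-13 - 1*(-2))*(1*Q(-4)) = 3*(4 - 1*3 - 2*3**2)/(-2 + 3 + 2*3**2) + (-13 - 1*(-2))*(1*6) = 3*(4 - 3 - 2*9)/(-2 + 3 + 2*9) + (-13 + 2)*6 = 3*(4 - 3 - 18)/(-2 + 3 + 18) - 11*6 = 3*(-17)/19 - 66 = 3*(1/19)*(-17) - 66 = -51/19 - 66 = -1305/19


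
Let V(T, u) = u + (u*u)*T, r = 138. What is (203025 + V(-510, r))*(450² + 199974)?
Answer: -3827236751298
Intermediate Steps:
V(T, u) = u + T*u² (V(T, u) = u + u²*T = u + T*u²)
(203025 + V(-510, r))*(450² + 199974) = (203025 + 138*(1 - 510*138))*(450² + 199974) = (203025 + 138*(1 - 70380))*(202500 + 199974) = (203025 + 138*(-70379))*402474 = (203025 - 9712302)*402474 = -9509277*402474 = -3827236751298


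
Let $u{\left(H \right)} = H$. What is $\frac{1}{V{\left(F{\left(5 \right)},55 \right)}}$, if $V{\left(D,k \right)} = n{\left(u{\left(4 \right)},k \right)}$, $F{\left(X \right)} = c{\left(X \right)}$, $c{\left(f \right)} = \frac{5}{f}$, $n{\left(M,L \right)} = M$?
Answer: $\frac{1}{4} \approx 0.25$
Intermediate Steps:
$F{\left(X \right)} = \frac{5}{X}$
$V{\left(D,k \right)} = 4$
$\frac{1}{V{\left(F{\left(5 \right)},55 \right)}} = \frac{1}{4}$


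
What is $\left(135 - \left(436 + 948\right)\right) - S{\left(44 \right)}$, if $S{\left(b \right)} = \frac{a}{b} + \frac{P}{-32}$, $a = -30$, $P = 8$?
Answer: $- \frac{54915}{44} \approx -1248.1$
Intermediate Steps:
$S{\left(b \right)} = - \frac{1}{4} - \frac{30}{b}$ ($S{\left(b \right)} = - \frac{30}{b} + \frac{8}{-32} = - \frac{30}{b} + 8 \left(- \frac{1}{32}\right) = - \frac{30}{b} - \frac{1}{4} = - \frac{1}{4} - \frac{30}{b}$)
$\left(135 - \left(436 + 948\right)\right) - S{\left(44 \right)} = \left(135 - \left(436 + 948\right)\right) - \frac{-120 - 44}{4 \cdot 44} = \left(135 - 1384\right) - \frac{1}{4} \cdot \frac{1}{44} \left(-120 - 44\right) = \left(135 - 1384\right) - \frac{1}{4} \cdot \frac{1}{44} \left(-164\right) = -1249 - - \frac{41}{44} = -1249 + \frac{41}{44} = - \frac{54915}{44}$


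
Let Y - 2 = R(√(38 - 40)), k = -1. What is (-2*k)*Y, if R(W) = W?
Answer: 4 + 2*I*√2 ≈ 4.0 + 2.8284*I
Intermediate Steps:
Y = 2 + I*√2 (Y = 2 + √(38 - 40) = 2 + √(-2) = 2 + I*√2 ≈ 2.0 + 1.4142*I)
(-2*k)*Y = (-2*(-1))*(2 + I*√2) = 2*(2 + I*√2) = 4 + 2*I*√2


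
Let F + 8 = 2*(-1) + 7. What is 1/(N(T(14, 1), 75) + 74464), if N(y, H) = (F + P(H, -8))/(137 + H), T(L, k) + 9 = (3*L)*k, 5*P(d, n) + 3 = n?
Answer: 530/39465907 ≈ 1.3429e-5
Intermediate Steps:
P(d, n) = -⅗ + n/5
F = -3 (F = -8 + (2*(-1) + 7) = -8 + (-2 + 7) = -8 + 5 = -3)
T(L, k) = -9 + 3*L*k (T(L, k) = -9 + (3*L)*k = -9 + 3*L*k)
N(y, H) = -26/(5*(137 + H)) (N(y, H) = (-3 + (-⅗ + (⅕)*(-8)))/(137 + H) = (-3 + (-⅗ - 8/5))/(137 + H) = (-3 - 11/5)/(137 + H) = -26/(5*(137 + H)))
1/(N(T(14, 1), 75) + 74464) = 1/(-26/(685 + 5*75) + 74464) = 1/(-26/(685 + 375) + 74464) = 1/(-26/1060 + 74464) = 1/(-26*1/1060 + 74464) = 1/(-13/530 + 74464) = 1/(39465907/530) = 530/39465907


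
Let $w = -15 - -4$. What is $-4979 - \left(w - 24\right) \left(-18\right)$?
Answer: $-5609$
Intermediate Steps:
$w = -11$ ($w = -15 + 4 = -11$)
$-4979 - \left(w - 24\right) \left(-18\right) = -4979 - \left(-11 - 24\right) \left(-18\right) = -4979 - \left(-35\right) \left(-18\right) = -4979 - 630 = -5609$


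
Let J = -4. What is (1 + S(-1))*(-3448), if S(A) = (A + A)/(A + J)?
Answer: -24136/5 ≈ -4827.2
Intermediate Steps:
S(A) = 2*A/(-4 + A) (S(A) = (A + A)/(A - 4) = (2*A)/(-4 + A) = 2*A/(-4 + A))
(1 + S(-1))*(-3448) = (1 + 2*(-1)/(-4 - 1))*(-3448) = (1 + 2*(-1)/(-5))*(-3448) = (1 + 2*(-1)*(-⅕))*(-3448) = (1 + ⅖)*(-3448) = (7/5)*(-3448) = -24136/5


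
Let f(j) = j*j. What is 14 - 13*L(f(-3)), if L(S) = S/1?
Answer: -103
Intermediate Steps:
f(j) = j²
L(S) = S (L(S) = S*1 = S)
14 - 13*L(f(-3)) = 14 - 13*(-3)² = 14 - 13*9 = 14 - 117 = -103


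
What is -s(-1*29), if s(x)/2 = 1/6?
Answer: -⅓ ≈ -0.33333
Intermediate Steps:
s(x) = ⅓ (s(x) = 2/6 = 2*(⅙) = ⅓)
-s(-1*29) = -1*⅓ = -⅓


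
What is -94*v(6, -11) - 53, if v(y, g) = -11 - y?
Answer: 1545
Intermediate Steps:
-94*v(6, -11) - 53 = -94*(-11 - 1*6) - 53 = -94*(-11 - 6) - 53 = -94*(-17) - 53 = 1598 - 53 = 1545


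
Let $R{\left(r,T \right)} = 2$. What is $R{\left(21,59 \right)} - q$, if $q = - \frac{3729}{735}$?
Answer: $\frac{1733}{245} \approx 7.0735$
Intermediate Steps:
$q = - \frac{1243}{245}$ ($q = \left(-3729\right) \frac{1}{735} = - \frac{1243}{245} \approx -5.0735$)
$R{\left(21,59 \right)} - q = 2 - - \frac{1243}{245} = 2 + \frac{1243}{245} = \frac{1733}{245}$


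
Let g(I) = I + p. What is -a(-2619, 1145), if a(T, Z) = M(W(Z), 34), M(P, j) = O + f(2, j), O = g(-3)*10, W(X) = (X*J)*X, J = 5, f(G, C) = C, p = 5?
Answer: -54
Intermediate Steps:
g(I) = 5 + I (g(I) = I + 5 = 5 + I)
W(X) = 5*X² (W(X) = (X*5)*X = (5*X)*X = 5*X²)
O = 20 (O = (5 - 3)*10 = 2*10 = 20)
M(P, j) = 20 + j
a(T, Z) = 54 (a(T, Z) = 20 + 34 = 54)
-a(-2619, 1145) = -1*54 = -54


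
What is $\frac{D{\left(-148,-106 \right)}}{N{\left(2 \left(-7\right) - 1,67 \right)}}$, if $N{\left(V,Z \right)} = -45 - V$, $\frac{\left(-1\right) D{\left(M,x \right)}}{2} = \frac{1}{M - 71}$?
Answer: $- \frac{1}{3285} \approx -0.00030441$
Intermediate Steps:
$D{\left(M,x \right)} = - \frac{2}{-71 + M}$ ($D{\left(M,x \right)} = - \frac{2}{M - 71} = - \frac{2}{-71 + M}$)
$\frac{D{\left(-148,-106 \right)}}{N{\left(2 \left(-7\right) - 1,67 \right)}} = \frac{\left(-2\right) \frac{1}{-71 - 148}}{-45 - \left(2 \left(-7\right) - 1\right)} = \frac{\left(-2\right) \frac{1}{-219}}{-45 - \left(-14 - 1\right)} = \frac{\left(-2\right) \left(- \frac{1}{219}\right)}{-45 - -15} = \frac{2}{219 \left(-45 + 15\right)} = \frac{2}{219 \left(-30\right)} = \frac{2}{219} \left(- \frac{1}{30}\right) = - \frac{1}{3285}$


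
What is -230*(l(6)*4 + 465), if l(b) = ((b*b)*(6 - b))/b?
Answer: -106950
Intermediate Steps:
l(b) = b*(6 - b) (l(b) = (b²*(6 - b))/b = b*(6 - b))
-230*(l(6)*4 + 465) = -230*((6*(6 - 1*6))*4 + 465) = -230*((6*(6 - 6))*4 + 465) = -230*((6*0)*4 + 465) = -230*(0*4 + 465) = -230*(0 + 465) = -230*465 = -106950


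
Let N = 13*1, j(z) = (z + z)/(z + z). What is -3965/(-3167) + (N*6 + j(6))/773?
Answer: 3315138/2448091 ≈ 1.3542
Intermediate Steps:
j(z) = 1 (j(z) = (2*z)/((2*z)) = (2*z)*(1/(2*z)) = 1)
N = 13
-3965/(-3167) + (N*6 + j(6))/773 = -3965/(-3167) + (13*6 + 1)/773 = -3965*(-1/3167) + (78 + 1)*(1/773) = 3965/3167 + 79*(1/773) = 3965/3167 + 79/773 = 3315138/2448091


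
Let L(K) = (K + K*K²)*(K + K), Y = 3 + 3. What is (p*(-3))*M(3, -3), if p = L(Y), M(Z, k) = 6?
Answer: -47952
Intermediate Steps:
Y = 6
L(K) = 2*K*(K + K³) (L(K) = (K + K³)*(2*K) = 2*K*(K + K³))
p = 2664 (p = 2*6²*(1 + 6²) = 2*36*(1 + 36) = 2*36*37 = 2664)
(p*(-3))*M(3, -3) = (2664*(-3))*6 = -7992*6 = -47952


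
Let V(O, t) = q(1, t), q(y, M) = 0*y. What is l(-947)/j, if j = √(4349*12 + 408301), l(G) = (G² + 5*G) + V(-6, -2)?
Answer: 892074*√460489/460489 ≈ 1314.6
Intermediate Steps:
q(y, M) = 0
V(O, t) = 0
l(G) = G² + 5*G (l(G) = (G² + 5*G) + 0 = G² + 5*G)
j = √460489 (j = √(52188 + 408301) = √460489 ≈ 678.59)
l(-947)/j = (-947*(5 - 947))/(√460489) = (-947*(-942))*(√460489/460489) = 892074*(√460489/460489) = 892074*√460489/460489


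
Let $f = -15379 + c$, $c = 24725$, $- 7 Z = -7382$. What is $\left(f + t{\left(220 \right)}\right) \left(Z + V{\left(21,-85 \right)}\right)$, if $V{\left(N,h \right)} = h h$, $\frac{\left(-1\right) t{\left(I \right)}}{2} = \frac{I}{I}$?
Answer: $\frac{541550208}{7} \approx 7.7364 \cdot 10^{7}$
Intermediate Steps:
$Z = \frac{7382}{7}$ ($Z = \left(- \frac{1}{7}\right) \left(-7382\right) = \frac{7382}{7} \approx 1054.6$)
$t{\left(I \right)} = -2$ ($t{\left(I \right)} = - 2 \frac{I}{I} = \left(-2\right) 1 = -2$)
$V{\left(N,h \right)} = h^{2}$
$f = 9346$ ($f = -15379 + 24725 = 9346$)
$\left(f + t{\left(220 \right)}\right) \left(Z + V{\left(21,-85 \right)}\right) = \left(9346 - 2\right) \left(\frac{7382}{7} + \left(-85\right)^{2}\right) = 9344 \left(\frac{7382}{7} + 7225\right) = 9344 \cdot \frac{57957}{7} = \frac{541550208}{7}$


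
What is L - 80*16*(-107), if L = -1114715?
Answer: -977755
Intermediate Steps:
L - 80*16*(-107) = -1114715 - 80*16*(-107) = -1114715 - 1280*(-107) = -1114715 + 136960 = -977755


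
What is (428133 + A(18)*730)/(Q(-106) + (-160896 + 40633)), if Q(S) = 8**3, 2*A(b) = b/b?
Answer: -428498/119751 ≈ -3.5782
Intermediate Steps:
A(b) = 1/2 (A(b) = (b/b)/2 = (1/2)*1 = 1/2)
Q(S) = 512
(428133 + A(18)*730)/(Q(-106) + (-160896 + 40633)) = (428133 + (1/2)*730)/(512 + (-160896 + 40633)) = (428133 + 365)/(512 - 120263) = 428498/(-119751) = 428498*(-1/119751) = -428498/119751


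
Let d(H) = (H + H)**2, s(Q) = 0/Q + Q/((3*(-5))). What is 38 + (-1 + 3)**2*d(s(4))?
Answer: 8806/225 ≈ 39.138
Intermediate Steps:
s(Q) = -Q/15 (s(Q) = 0 + Q/(-15) = 0 + Q*(-1/15) = 0 - Q/15 = -Q/15)
d(H) = 4*H**2 (d(H) = (2*H)**2 = 4*H**2)
38 + (-1 + 3)**2*d(s(4)) = 38 + (-1 + 3)**2*(4*(-1/15*4)**2) = 38 + 2**2*(4*(-4/15)**2) = 38 + 4*(4*(16/225)) = 38 + 4*(64/225) = 38 + 256/225 = 8806/225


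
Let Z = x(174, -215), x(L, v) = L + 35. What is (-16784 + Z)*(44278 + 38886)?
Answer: -1378443300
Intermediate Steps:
x(L, v) = 35 + L
Z = 209 (Z = 35 + 174 = 209)
(-16784 + Z)*(44278 + 38886) = (-16784 + 209)*(44278 + 38886) = -16575*83164 = -1378443300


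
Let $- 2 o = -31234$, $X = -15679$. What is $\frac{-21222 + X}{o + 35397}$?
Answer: $- \frac{36901}{51014} \approx -0.72335$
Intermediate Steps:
$o = 15617$ ($o = \left(- \frac{1}{2}\right) \left(-31234\right) = 15617$)
$\frac{-21222 + X}{o + 35397} = \frac{-21222 - 15679}{15617 + 35397} = - \frac{36901}{51014}$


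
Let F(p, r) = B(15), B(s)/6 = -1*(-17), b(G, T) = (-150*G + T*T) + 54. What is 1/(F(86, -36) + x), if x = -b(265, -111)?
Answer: 1/27477 ≈ 3.6394e-5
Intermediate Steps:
b(G, T) = 54 + T² - 150*G (b(G, T) = (-150*G + T²) + 54 = (T² - 150*G) + 54 = 54 + T² - 150*G)
B(s) = 102 (B(s) = 6*(-1*(-17)) = 6*17 = 102)
F(p, r) = 102
x = 27375 (x = -(54 + (-111)² - 150*265) = -(54 + 12321 - 39750) = -1*(-27375) = 27375)
1/(F(86, -36) + x) = 1/(102 + 27375) = 1/27477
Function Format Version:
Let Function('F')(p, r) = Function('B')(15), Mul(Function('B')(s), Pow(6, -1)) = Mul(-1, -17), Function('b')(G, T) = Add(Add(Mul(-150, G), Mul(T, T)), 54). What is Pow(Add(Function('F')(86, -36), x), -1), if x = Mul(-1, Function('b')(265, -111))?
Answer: Rational(1, 27477) ≈ 3.6394e-5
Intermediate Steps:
Function('b')(G, T) = Add(54, Pow(T, 2), Mul(-150, G)) (Function('b')(G, T) = Add(Add(Mul(-150, G), Pow(T, 2)), 54) = Add(Add(Pow(T, 2), Mul(-150, G)), 54) = Add(54, Pow(T, 2), Mul(-150, G)))
Function('B')(s) = 102 (Function('B')(s) = Mul(6, Mul(-1, -17)) = Mul(6, 17) = 102)
Function('F')(p, r) = 102
x = 27375 (x = Mul(-1, Add(54, Pow(-111, 2), Mul(-150, 265))) = Mul(-1, Add(54, 12321, -39750)) = Mul(-1, -27375) = 27375)
Pow(Add(Function('F')(86, -36), x), -1) = Pow(Add(102, 27375), -1) = Pow(27477, -1) = Rational(1, 27477)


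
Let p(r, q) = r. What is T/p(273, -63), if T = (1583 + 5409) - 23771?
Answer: -799/13 ≈ -61.462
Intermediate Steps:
T = -16779 (T = 6992 - 23771 = -16779)
T/p(273, -63) = -16779/273 = -16779*1/273 = -799/13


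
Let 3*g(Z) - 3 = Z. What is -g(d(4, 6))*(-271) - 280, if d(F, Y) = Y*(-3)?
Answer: -1635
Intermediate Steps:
d(F, Y) = -3*Y
g(Z) = 1 + Z/3
-g(d(4, 6))*(-271) - 280 = -(1 + (-3*6)/3)*(-271) - 280 = -(1 + (1/3)*(-18))*(-271) - 280 = -(1 - 6)*(-271) - 280 = -1*(-5)*(-271) - 280 = 5*(-271) - 280 = -1355 - 280 = -1635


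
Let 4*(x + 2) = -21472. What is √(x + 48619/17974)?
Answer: I*√1733983432214/17974 ≈ 73.262*I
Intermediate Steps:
x = -5370 (x = -2 + (¼)*(-21472) = -2 - 5368 = -5370)
√(x + 48619/17974) = √(-5370 + 48619/17974) = √(-96471761/17974) = I*√1733983432214/17974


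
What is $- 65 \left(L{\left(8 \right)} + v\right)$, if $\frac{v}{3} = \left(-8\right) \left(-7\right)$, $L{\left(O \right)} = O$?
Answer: $-11440$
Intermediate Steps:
$v = 168$ ($v = 3 \left(\left(-8\right) \left(-7\right)\right) = 3 \cdot 56 = 168$)
$- 65 \left(L{\left(8 \right)} + v\right) = - 65 \left(8 + 168\right) = \left(-65\right) 176 = -11440$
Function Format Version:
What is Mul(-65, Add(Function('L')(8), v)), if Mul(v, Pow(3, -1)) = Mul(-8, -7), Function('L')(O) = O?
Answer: -11440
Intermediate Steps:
v = 168 (v = Mul(3, Mul(-8, -7)) = Mul(3, 56) = 168)
Mul(-65, Add(Function('L')(8), v)) = Mul(-65, Add(8, 168)) = Mul(-65, 176) = -11440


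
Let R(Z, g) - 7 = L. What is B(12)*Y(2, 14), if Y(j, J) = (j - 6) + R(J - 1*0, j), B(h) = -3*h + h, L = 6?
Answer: -216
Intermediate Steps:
R(Z, g) = 13 (R(Z, g) = 7 + 6 = 13)
B(h) = -2*h
Y(j, J) = 7 + j (Y(j, J) = (j - 6) + 13 = (-6 + j) + 13 = 7 + j)
B(12)*Y(2, 14) = (-2*12)*(7 + 2) = -24*9 = -216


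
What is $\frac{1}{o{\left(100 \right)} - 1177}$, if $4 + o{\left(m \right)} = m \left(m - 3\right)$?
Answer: $\frac{1}{8519} \approx 0.00011738$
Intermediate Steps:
$o{\left(m \right)} = -4 + m \left(-3 + m\right)$ ($o{\left(m \right)} = -4 + m \left(m - 3\right) = -4 + m \left(-3 + m\right)$)
$\frac{1}{o{\left(100 \right)} - 1177} = \frac{1}{\left(-4 + 100^{2} - 300\right) - 1177} = \frac{1}{\left(-4 + 10000 - 300\right) - 1177} = \frac{1}{9696 - 1177} = \frac{1}{8519}$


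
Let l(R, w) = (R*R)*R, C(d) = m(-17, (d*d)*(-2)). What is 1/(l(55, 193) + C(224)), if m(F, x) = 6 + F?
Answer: 1/166364 ≈ 6.0109e-6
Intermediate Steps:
C(d) = -11 (C(d) = 6 - 17 = -11)
l(R, w) = R**3 (l(R, w) = R**2*R = R**3)
1/(l(55, 193) + C(224)) = 1/(55**3 - 11) = 1/(166375 - 11) = 1/166364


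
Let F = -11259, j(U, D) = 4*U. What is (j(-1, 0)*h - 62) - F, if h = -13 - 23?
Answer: 11341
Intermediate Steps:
h = -36
(j(-1, 0)*h - 62) - F = ((4*(-1))*(-36) - 62) - 1*(-11259) = (-4*(-36) - 62) + 11259 = (144 - 62) + 11259 = 82 + 11259 = 11341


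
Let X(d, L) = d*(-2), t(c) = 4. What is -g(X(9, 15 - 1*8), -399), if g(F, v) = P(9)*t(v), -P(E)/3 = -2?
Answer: -24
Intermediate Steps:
P(E) = 6 (P(E) = -3*(-2) = 6)
X(d, L) = -2*d
g(F, v) = 24 (g(F, v) = 6*4 = 24)
-g(X(9, 15 - 1*8), -399) = -1*24 = -24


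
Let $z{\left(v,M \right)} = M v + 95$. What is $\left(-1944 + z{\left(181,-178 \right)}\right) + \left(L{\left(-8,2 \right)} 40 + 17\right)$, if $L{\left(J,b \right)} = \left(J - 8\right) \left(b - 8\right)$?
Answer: $-30210$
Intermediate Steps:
$z{\left(v,M \right)} = 95 + M v$
$L{\left(J,b \right)} = \left(-8 + J\right) \left(-8 + b\right)$
$\left(-1944 + z{\left(181,-178 \right)}\right) + \left(L{\left(-8,2 \right)} 40 + 17\right) = \left(-1944 + \left(95 - 32218\right)\right) + \left(\left(64 - -64 - 16 - 16\right) 40 + 17\right) = \left(-1944 + \left(95 - 32218\right)\right) + \left(\left(64 + 64 - 16 - 16\right) 40 + 17\right) = \left(-1944 - 32123\right) + \left(96 \cdot 40 + 17\right) = -34067 + \left(3840 + 17\right) = -34067 + 3857 = -30210$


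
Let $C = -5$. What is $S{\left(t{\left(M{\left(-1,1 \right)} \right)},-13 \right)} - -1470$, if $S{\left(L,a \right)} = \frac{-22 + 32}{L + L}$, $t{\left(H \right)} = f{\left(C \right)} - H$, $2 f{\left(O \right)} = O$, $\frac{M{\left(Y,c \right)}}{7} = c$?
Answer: $\frac{27920}{19} \approx 1469.5$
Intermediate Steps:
$M{\left(Y,c \right)} = 7 c$
$f{\left(O \right)} = \frac{O}{2}$
$t{\left(H \right)} = - \frac{5}{2} - H$ ($t{\left(H \right)} = \frac{1}{2} \left(-5\right) - H = - \frac{5}{2} - H$)
$S{\left(L,a \right)} = \frac{5}{L}$ ($S{\left(L,a \right)} = \frac{10}{2 L} = 10 \frac{1}{2 L} = \frac{5}{L}$)
$S{\left(t{\left(M{\left(-1,1 \right)} \right)},-13 \right)} - -1470 = \frac{5}{- \frac{5}{2} - 7 \cdot 1} - -1470 = \frac{5}{- \frac{5}{2} - 7} + 1470 = \frac{5}{- \frac{19}{2}} + 1470 = 5 \left(- \frac{2}{19}\right) + 1470 = - \frac{10}{19} + 1470 = \frac{27920}{19}$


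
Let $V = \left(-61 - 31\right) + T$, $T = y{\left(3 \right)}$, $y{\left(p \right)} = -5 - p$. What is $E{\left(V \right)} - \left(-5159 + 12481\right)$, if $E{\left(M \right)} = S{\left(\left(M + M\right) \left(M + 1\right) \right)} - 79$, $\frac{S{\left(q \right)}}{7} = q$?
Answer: $131199$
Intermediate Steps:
$S{\left(q \right)} = 7 q$
$T = -8$ ($T = -5 - 3 = -8$)
$V = -100$ ($V = \left(-61 - 31\right) - 8 = -92 - 8 = -100$)
$E{\left(M \right)} = -79 + 14 M \left(1 + M\right)$ ($E{\left(M \right)} = 7 \left(M + M\right) \left(M + 1\right) - 79 = 7 \cdot 2 M \left(1 + M\right) - 79 = 14 M \left(1 + M\right) - 79 = -79 + 14 M \left(1 + M\right)$)
$E{\left(V \right)} - \left(-5159 + 12481\right) = \left(-79 + 14 \left(-100\right) \left(1 - 100\right)\right) - \left(-5159 + 12481\right) = \left(-79 + 14 \left(-100\right) \left(-99\right)\right) - 7322 = \left(-79 + 138600\right) - 7322 = 138521 - 7322 = 131199$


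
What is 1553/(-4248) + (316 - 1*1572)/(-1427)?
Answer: 3119357/6061896 ≈ 0.51458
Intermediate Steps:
1553/(-4248) + (316 - 1*1572)/(-1427) = 1553*(-1/4248) + (316 - 1572)*(-1/1427) = -1553/4248 - 1256*(-1/1427) = -1553/4248 + 1256/1427 = 3119357/6061896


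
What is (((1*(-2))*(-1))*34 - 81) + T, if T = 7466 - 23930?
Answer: -16477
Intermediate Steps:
T = -16464
(((1*(-2))*(-1))*34 - 81) + T = (((1*(-2))*(-1))*34 - 81) - 16464 = (-2*(-1)*34 - 81) - 16464 = (2*34 - 81) - 16464 = (68 - 81) - 16464 = -13 - 16464 = -16477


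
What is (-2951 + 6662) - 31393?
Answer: -27682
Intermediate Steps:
(-2951 + 6662) - 31393 = 3711 - 31393 = -27682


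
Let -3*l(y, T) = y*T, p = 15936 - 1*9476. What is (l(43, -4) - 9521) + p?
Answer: -9011/3 ≈ -3003.7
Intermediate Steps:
p = 6460 (p = 15936 - 9476 = 6460)
l(y, T) = -T*y/3 (l(y, T) = -y*T/3 = -T*y/3)
(l(43, -4) - 9521) + p = (-⅓*(-4)*43 - 9521) + 6460 = (172/3 - 9521) + 6460 = -28391/3 + 6460 = -9011/3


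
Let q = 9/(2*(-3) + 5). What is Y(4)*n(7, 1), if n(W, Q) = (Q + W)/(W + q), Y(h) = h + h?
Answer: -32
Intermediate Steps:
q = -9 (q = 9/(-6 + 5) = 9/(-1) = 9*(-1) = -9)
Y(h) = 2*h
n(W, Q) = (Q + W)/(-9 + W) (n(W, Q) = (Q + W)/(W - 9) = (Q + W)/(-9 + W))
Y(4)*n(7, 1) = (2*4)*((1 + 7)/(-9 + 7)) = 8*(8/(-2)) = 8*(-1/2*8) = 8*(-4) = -32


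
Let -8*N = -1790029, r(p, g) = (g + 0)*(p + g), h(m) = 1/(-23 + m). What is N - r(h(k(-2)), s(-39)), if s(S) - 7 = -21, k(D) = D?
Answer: 44711413/200 ≈ 2.2356e+5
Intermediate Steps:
s(S) = -14 (s(S) = 7 - 21 = -14)
r(p, g) = g*(g + p)
N = 1790029/8 (N = -1/8*(-1790029) = 1790029/8 ≈ 2.2375e+5)
N - r(h(k(-2)), s(-39)) = 1790029/8 - (-14)*(-14 + 1/(-23 - 2)) = 1790029/8 - (-14)*(-14 + 1/(-25)) = 1790029/8 - (-14)*(-14 - 1/25) = 1790029/8 - (-14)*(-351)/25 = 1790029/8 - 1*4914/25 = 1790029/8 - 4914/25 = 44711413/200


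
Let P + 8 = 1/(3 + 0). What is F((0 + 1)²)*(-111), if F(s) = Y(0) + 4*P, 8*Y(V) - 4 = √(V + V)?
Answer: 6697/2 ≈ 3348.5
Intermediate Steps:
Y(V) = ½ + √2*√V/8 (Y(V) = ½ + √(V + V)/8 = ½ + √(2*V)/8 = ½ + (√2*√V)/8 = ½ + √2*√V/8)
P = -23/3 (P = -8 + 1/(3 + 0) = -8 + 1/3 = -8 + ⅓ = -23/3 ≈ -7.6667)
F(s) = -181/6 (F(s) = (½ + √2*√0/8) + 4*(-23/3) = (½ + (⅛)*√2*0) - 92/3 = (½ + 0) - 92/3 = ½ - 92/3 = -181/6)
F((0 + 1)²)*(-111) = -181/6*(-111) = 6697/2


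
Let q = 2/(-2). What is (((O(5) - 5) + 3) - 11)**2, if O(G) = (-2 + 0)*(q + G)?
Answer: 441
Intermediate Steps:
q = -1 (q = 2*(-1/2) = -1)
O(G) = 2 - 2*G (O(G) = (-2 + 0)*(-1 + G) = -2*(-1 + G) = 2 - 2*G)
(((O(5) - 5) + 3) - 11)**2 = ((((2 - 2*5) - 5) + 3) - 11)**2 = ((((2 - 10) - 5) + 3) - 11)**2 = (((-8 - 5) + 3) - 11)**2 = ((-13 + 3) - 11)**2 = (-10 - 11)**2 = (-21)**2 = 441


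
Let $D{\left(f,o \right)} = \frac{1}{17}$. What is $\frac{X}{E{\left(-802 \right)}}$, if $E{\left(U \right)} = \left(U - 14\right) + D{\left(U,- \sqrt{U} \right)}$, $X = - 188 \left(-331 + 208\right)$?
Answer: $- \frac{393108}{13871} \approx -28.34$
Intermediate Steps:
$D{\left(f,o \right)} = \frac{1}{17}$
$X = 23124$ ($X = \left(-188\right) \left(-123\right) = 23124$)
$E{\left(U \right)} = - \frac{237}{17} + U$ ($E{\left(U \right)} = \left(U - 14\right) + \frac{1}{17} = \left(-14 + U\right) + \frac{1}{17} = - \frac{237}{17} + U$)
$\frac{X}{E{\left(-802 \right)}} = \frac{23124}{- \frac{237}{17} - 802} = \frac{23124}{- \frac{13871}{17}} = 23124 \left(- \frac{17}{13871}\right) = - \frac{393108}{13871}$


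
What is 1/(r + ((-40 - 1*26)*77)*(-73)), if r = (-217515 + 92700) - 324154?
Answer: -1/77983 ≈ -1.2823e-5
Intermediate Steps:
r = -448969 (r = -124815 - 324154 = -448969)
1/(r + ((-40 - 1*26)*77)*(-73)) = 1/(-448969 + ((-40 - 1*26)*77)*(-73)) = 1/(-448969 + ((-40 - 26)*77)*(-73)) = 1/(-448969 - 66*77*(-73)) = 1/(-448969 - 5082*(-73)) = 1/(-448969 + 370986) = 1/(-77983) = -1/77983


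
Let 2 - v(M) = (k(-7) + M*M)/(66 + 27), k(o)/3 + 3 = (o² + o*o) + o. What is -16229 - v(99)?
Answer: -499806/31 ≈ -16123.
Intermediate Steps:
k(o) = -9 + 3*o + 6*o² (k(o) = -9 + 3*((o² + o*o) + o) = -9 + 3*((o² + o²) + o) = -9 + 3*(2*o² + o) = -9 + 3*(o + 2*o²) = -9 + (3*o + 6*o²) = -9 + 3*o + 6*o²)
v(M) = -26/31 - M²/93 (v(M) = 2 - ((-9 + 3*(-7) + 6*(-7)²) + M*M)/(66 + 27) = 2 - ((-9 - 21 + 6*49) + M²)/93 = 2 - ((-9 - 21 + 294) + M²)/93 = 2 - (264 + M²)/93 = 2 - (88/31 + M²/93) = 2 + (-88/31 - M²/93) = -26/31 - M²/93)
-16229 - v(99) = -16229 - (-26/31 - 1/93*99²) = -16229 - (-26/31 - 1/93*9801) = -16229 - (-26/31 - 3267/31) = -16229 - 1*(-3293/31) = -16229 + 3293/31 = -499806/31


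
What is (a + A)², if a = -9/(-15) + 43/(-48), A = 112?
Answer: 718722481/57600 ≈ 12478.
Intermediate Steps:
a = -71/240 (a = -9*(-1/15) + 43*(-1/48) = ⅗ - 43/48 = -71/240 ≈ -0.29583)
(a + A)² = (-71/240 + 112)² = (26809/240)² = 718722481/57600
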